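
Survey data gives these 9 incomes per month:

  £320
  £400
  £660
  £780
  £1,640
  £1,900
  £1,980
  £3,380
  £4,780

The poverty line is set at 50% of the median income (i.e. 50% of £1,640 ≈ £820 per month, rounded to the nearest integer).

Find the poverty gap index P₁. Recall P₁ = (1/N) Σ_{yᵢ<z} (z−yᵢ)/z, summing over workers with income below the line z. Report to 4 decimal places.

Poor units: £320, £400, £660, £780 (q = 4 of N = 9).
Relative gaps: (820−320)/820 = 0.6098; (820−400)/820 = 0.5122; (820−660)/820 = 0.1951; (820−780)/820 = 0.0488.
Sum of shortfalls = 1.365854; P₁ averages over all N: 1.365854 / 9 = 0.1518.

0.1518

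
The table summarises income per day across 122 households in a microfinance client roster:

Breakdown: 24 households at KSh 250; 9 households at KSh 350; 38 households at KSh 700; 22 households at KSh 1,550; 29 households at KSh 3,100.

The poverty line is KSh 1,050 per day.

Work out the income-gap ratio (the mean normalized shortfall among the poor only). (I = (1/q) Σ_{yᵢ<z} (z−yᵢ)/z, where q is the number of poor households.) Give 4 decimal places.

Below the line: 24×KSh 250, 9×KSh 350, 38×KSh 700 (q = 71 of N = 122).
Relative gaps: 0.7619 (×24), 0.6667 (×9), 0.3333 (×38); sum = 36.952381.
The income-gap ratio divides by q (the poor only): 36.952381 / 71 = 0.5205.

0.5205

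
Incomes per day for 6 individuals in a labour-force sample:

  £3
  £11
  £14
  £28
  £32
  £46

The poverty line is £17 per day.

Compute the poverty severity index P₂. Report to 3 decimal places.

Below z: £3, £11, £14 (q = 3 of N = 6).
Normalized shortfalls: (17−3)/17 = 0.8235; (17−11)/17 = 0.3529; (17−14)/17 = 0.1765.
Squared: 0.6782; 0.1246; 0.0311.
Sum = 0.833910; P₂ = 0.833910 / 6 = 0.139.

0.139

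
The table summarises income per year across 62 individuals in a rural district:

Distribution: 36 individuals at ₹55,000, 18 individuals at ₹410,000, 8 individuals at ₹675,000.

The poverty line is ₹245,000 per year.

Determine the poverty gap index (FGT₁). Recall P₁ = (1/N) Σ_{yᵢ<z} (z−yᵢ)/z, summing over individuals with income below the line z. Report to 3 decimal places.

Incomes under z: 36×₹55,000 (q = 36 of N = 62).
Relative gaps: (245000−55000)/245000 = 0.7755 (×36).
Σ = 27.918367. Dividing by the full population N = 62 gives P₁ = 0.450.

0.450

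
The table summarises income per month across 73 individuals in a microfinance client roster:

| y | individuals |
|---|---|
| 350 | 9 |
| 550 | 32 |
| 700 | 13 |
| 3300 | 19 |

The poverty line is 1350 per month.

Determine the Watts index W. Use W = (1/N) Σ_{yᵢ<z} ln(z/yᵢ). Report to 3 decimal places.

Below the line: 9×350, 32×550, 13×700 (q = 54 of N = 73).
Log gaps: ln(1350/350) = 1.3499 (×9); ln(1350/550) = 0.8979 (×32); ln(1350/700) = 0.6568 (×13).
W = 49.421605 / 73 = 0.677.

0.677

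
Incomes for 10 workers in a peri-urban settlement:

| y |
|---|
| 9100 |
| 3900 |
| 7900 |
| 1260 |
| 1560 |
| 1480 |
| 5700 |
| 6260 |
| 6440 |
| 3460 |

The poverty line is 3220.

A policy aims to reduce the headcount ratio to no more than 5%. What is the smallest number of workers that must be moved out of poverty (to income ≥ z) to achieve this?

3 of the 10 workers are poor, so H = 3/10 = 0.300.
A headcount ratio of at most 5% allows at most ⌊0.05 × 10⌋ = 0 poor workers.
So at least 3 − 0 = 3 must be lifted.

3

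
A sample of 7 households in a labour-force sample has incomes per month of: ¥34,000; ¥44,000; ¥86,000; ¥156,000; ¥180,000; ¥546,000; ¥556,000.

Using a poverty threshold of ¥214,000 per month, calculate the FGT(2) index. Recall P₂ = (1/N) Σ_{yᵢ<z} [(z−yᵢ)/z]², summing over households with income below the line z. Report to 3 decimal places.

Incomes under z: ¥34,000, ¥44,000, ¥86,000, ¥156,000, ¥180,000 (q = 5 of N = 7).
Normalized shortfalls: (214000−34000)/214000 = 0.8411; (214000−44000)/214000 = 0.7944; (214000−86000)/214000 = 0.5981; (214000−156000)/214000 = 0.2710; (214000−180000)/214000 = 0.1589.
Squared: 0.7075; 0.6311; 0.3578; 0.0735; 0.0252.
Sum = 1.795004; P₂ = 1.795004 / 7 = 0.256.

0.256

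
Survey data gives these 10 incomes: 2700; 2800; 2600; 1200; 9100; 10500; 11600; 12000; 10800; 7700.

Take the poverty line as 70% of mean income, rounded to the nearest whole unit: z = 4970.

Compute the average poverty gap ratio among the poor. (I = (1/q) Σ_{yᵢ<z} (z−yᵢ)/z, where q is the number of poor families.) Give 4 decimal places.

0.5322

Incomes under z: 1200, 2600, 2700, 2800 (q = 4 of N = 10).
Shortfall ratios (z−y)/z: 0.7586, 0.4769, 0.4567, 0.4366; sum = 2.128773.
The income-gap ratio divides by q (the poor only): 2.128773 / 4 = 0.5322.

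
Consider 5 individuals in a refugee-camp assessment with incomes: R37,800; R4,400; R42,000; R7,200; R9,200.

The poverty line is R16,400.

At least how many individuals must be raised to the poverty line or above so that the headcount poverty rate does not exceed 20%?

Currently q = 3 of N = 5 are below the line (H = 0.600).
A headcount ratio of at most 20% allows at most ⌊0.20 × 5⌋ = 1 poor individuals.
So at least 3 − 1 = 2 must be lifted.

2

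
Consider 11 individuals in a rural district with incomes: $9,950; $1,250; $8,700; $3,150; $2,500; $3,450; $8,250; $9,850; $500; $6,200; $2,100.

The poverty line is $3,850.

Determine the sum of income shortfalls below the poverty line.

Incomes under z: $500, $1,250, $2,100, $2,500, $3,150, $3,450 (q = 6 of N = 11).
Individual gaps: 3850−500 = 3350; 3850−1250 = 2600; 3850−2100 = 1750; 3850−2500 = 1350; 3850−3150 = 700; 3850−3450 = 400.
Aggregate gap = $10,150.

$10,150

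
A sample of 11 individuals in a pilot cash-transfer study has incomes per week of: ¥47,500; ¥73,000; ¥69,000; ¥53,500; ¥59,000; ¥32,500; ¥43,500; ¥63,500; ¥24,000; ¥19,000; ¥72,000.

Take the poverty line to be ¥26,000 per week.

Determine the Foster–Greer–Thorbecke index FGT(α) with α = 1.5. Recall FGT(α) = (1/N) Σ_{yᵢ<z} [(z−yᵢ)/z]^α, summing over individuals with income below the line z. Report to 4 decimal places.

Poor units: ¥19,000, ¥24,000 (q = 2 of N = 11).
Gap ratios (z−y)/z: (26000−19000)/26000 = 0.2692; (26000−24000)/26000 = 0.0769.
Raised to α = 1.5: 0.13970; 0.02133.
Sum = 0.161032; FGT(1.5) = 0.161032 / 11 = 0.0146.

0.0146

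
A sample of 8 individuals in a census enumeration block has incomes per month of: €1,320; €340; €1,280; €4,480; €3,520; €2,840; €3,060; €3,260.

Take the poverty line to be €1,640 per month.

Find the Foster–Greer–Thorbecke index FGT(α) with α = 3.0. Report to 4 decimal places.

0.0645

Below z: €340, €1,280, €1,320 (q = 3 of N = 8).
Normalized shortfalls: (1640−340)/1640 = 0.7927; (1640−1280)/1640 = 0.2195; (1640−1320)/1640 = 0.1951.
Raised to α = 3.0: 0.49808; 0.01058; 0.00743.
Sum = 0.516085; FGT(3.0) = 0.516085 / 8 = 0.0645.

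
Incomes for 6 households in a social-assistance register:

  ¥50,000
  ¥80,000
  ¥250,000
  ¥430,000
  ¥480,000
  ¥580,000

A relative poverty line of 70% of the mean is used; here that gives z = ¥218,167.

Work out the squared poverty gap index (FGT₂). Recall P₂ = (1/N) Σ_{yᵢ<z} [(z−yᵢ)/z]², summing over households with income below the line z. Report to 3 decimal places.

Incomes under z: ¥50,000, ¥80,000 (q = 2 of N = 6).
Relative gaps: (218167−50000)/218167 = 0.7708; (218167−80000)/218167 = 0.6333.
Squared: 0.5942; 0.4011.
Sum = 0.995240; P₂ = 0.995240 / 6 = 0.166.

0.166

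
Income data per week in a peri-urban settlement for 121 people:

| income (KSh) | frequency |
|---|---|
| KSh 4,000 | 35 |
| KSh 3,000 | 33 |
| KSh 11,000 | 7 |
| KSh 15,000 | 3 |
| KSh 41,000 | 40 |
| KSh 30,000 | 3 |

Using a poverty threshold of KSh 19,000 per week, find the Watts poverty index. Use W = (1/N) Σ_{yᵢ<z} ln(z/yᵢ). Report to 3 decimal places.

0.992

Poor units: 33×KSh 3,000, 35×KSh 4,000, 7×KSh 11,000, 3×KSh 15,000 (q = 78 of N = 121).
Log gaps: ln(19000/3000) = 1.8458 (×33); ln(19000/4000) = 1.5581 (×35); ln(19000/11000) = 0.5465 (×7); ln(19000/15000) = 0.2364 (×3).
W = 119.982315 / 121 = 0.992.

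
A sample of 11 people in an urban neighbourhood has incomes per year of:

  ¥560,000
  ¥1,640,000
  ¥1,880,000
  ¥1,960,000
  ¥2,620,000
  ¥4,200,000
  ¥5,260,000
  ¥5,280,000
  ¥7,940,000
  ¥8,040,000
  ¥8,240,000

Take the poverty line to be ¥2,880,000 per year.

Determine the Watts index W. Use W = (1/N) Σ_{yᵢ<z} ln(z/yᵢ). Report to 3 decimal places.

0.282

Below the line: ¥560,000, ¥1,640,000, ¥1,880,000, ¥1,960,000, ¥2,620,000 (q = 5 of N = 11).
ln(z/y) terms: ln(2880000/560000) = 1.6376; ln(2880000/1640000) = 0.5631; ln(2880000/1880000) = 0.4265; ln(2880000/1960000) = 0.3848; ln(2880000/2620000) = 0.0946.
W = 3.106683 / 11 = 0.282.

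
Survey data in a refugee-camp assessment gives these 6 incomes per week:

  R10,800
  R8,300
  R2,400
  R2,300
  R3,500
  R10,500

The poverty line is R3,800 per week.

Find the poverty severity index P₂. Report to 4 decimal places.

0.0496

Incomes under z: R2,300, R2,400, R3,500 (q = 3 of N = 6).
Normalized shortfalls: (3800−2300)/3800 = 0.3947; (3800−2400)/3800 = 0.3684; (3800−3500)/3800 = 0.0789.
Squared: 0.1558; 0.1357; 0.0062.
Sum = 0.297784; P₂ = 0.297784 / 6 = 0.0496.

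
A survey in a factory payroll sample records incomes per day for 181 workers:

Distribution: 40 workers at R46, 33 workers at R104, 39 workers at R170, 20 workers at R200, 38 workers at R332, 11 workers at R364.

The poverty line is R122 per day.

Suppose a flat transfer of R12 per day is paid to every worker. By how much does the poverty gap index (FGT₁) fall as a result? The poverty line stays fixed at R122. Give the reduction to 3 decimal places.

0.040

Before: below the line — 40×R46, 33×R104; poverty gap index (FGT₁) = 0.16457.
After the R12 transfer: below the line — 40×R58, 33×R116; poverty gap index (FGT₁) = 0.12490.
Reduction = 0.16457 − 0.12490 = 0.040.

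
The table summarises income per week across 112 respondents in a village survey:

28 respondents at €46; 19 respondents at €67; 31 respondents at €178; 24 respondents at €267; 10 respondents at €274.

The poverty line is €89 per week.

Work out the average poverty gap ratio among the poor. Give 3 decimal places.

0.388

Incomes under z: 28×€46, 19×€67 (q = 47 of N = 112).
Relative gaps: 0.4831 (×28), 0.2472 (×19); sum = 18.224719.
I averages over the q = 47 poor units only: 18.224719 / 47 = 0.388.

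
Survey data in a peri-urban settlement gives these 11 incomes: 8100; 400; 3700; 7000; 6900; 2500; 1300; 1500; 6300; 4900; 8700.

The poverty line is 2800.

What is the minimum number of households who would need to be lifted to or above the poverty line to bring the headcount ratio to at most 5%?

Currently q = 4 of N = 11 are below the line (H = 0.364).
A headcount ratio of at most 5% allows at most ⌊0.05 × 11⌋ = 0 poor households.
So at least 4 − 0 = 4 must be lifted.

4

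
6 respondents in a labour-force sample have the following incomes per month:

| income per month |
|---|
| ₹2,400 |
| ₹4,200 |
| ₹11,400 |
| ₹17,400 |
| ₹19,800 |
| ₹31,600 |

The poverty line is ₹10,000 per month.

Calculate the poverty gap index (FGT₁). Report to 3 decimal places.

0.223

Below z: ₹2,400, ₹4,200 (q = 2 of N = 6).
Normalized shortfalls: (10000−2400)/10000 = 0.7600; (10000−4200)/10000 = 0.5800.
Sum of shortfalls = 1.340000; P₁ averages over all N: 1.340000 / 6 = 0.223.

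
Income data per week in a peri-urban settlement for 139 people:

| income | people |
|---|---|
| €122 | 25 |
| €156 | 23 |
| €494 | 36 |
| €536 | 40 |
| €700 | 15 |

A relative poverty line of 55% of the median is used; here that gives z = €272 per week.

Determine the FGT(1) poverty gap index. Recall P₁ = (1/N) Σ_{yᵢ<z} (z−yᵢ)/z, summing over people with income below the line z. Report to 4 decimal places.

0.1698

Below z: 25×€122, 23×€156 (q = 48 of N = 139).
Normalized shortfalls: (272−122)/272 = 0.5515 (×25); (272−156)/272 = 0.4265 (×23).
Σ = 23.595588. Dividing by the full population N = 139 gives P₁ = 0.1698.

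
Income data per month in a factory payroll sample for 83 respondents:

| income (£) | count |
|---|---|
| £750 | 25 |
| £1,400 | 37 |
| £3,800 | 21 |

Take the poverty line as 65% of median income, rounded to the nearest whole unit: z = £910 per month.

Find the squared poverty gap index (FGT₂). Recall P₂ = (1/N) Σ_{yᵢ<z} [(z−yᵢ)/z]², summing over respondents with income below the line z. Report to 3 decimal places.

0.009

Below z: 25×£750 (q = 25 of N = 83).
Gap ratios (z−y)/z: (910−750)/910 = 0.1758 (×25).
Squared: 0.0309 (×25).
Sum = 0.772854; P₂ = 0.772854 / 83 = 0.009.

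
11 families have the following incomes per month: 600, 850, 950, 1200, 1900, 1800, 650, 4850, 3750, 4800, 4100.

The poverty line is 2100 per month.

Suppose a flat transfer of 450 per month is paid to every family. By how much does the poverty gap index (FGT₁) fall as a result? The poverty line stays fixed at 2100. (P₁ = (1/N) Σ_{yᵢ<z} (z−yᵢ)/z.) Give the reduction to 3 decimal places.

Before: below the line — 600, 650, 850, 950, 1200, 1800, 1900; poverty gap index (FGT₁) = 0.29221.
After the 450 transfer: below the line — 1050, 1100, 1300, 1400, 1650; poverty gap index (FGT₁) = 0.17316.
Reduction = 0.29221 − 0.17316 = 0.119.

0.119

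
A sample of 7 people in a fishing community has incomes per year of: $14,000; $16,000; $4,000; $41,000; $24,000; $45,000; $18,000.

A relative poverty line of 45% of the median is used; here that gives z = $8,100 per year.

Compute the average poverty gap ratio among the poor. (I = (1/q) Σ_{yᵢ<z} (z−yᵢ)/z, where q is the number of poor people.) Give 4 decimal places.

Poor units: $4,000 (q = 1 of N = 7).
Shortfall ratios (z−y)/z: 0.5062; sum = 0.506173.
I averages over the q = 1 poor units only: 0.506173 / 1 = 0.5062.

0.5062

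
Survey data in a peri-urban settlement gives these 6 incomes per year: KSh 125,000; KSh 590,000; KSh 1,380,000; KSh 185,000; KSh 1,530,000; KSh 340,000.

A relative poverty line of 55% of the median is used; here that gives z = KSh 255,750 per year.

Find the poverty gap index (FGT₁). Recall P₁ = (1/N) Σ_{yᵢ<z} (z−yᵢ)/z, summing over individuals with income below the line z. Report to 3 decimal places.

0.131

Below the line: KSh 125,000, KSh 185,000 (q = 2 of N = 6).
Gap ratios (z−y)/z: (255750−125000)/255750 = 0.5112; (255750−185000)/255750 = 0.2766.
Sum of shortfalls = 0.787879; P₁ averages over all N: 0.787879 / 6 = 0.131.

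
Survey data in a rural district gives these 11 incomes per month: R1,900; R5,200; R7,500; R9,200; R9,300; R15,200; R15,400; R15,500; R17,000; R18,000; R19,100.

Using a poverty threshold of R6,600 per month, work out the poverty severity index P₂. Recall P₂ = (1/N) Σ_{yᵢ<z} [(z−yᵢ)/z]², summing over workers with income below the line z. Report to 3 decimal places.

Incomes under z: R1,900, R5,200 (q = 2 of N = 11).
Gap ratios (z−y)/z: (6600−1900)/6600 = 0.7121; (6600−5200)/6600 = 0.2121.
Squared: 0.5071; 0.0450.
Sum = 0.552112; P₂ = 0.552112 / 11 = 0.050.

0.050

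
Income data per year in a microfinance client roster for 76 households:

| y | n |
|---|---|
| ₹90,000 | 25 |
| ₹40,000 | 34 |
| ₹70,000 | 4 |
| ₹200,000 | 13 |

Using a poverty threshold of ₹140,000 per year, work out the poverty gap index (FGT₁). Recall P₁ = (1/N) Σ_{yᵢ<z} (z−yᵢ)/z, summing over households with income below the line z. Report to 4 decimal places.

Incomes under z: 34×₹40,000, 4×₹70,000, 25×₹90,000 (q = 63 of N = 76).
Shortfall ratios: (140000−40000)/140000 = 0.7143 (×34); (140000−70000)/140000 = 0.5000 (×4); (140000−90000)/140000 = 0.3571 (×25).
Sum of shortfalls = 35.214286; P₁ averages over all N: 35.214286 / 76 = 0.4633.

0.4633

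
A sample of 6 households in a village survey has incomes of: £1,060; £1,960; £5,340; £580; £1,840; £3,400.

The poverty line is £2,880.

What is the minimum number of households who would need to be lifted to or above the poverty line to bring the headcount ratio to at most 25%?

3

Currently q = 4 of N = 6 are below the line (H = 0.667).
A headcount ratio of at most 25% allows at most ⌊0.25 × 6⌋ = 1 poor households.
So at least 4 − 1 = 3 must be lifted.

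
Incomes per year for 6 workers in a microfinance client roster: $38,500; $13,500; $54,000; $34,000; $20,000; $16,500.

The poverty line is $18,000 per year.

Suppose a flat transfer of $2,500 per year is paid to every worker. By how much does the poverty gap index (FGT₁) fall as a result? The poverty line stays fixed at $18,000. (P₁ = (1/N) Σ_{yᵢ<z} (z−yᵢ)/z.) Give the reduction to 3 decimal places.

Before: below the line — $13,500, $16,500; poverty gap index (FGT₁) = 0.05556.
After the $2,500 transfer: below the line — $16,000; poverty gap index (FGT₁) = 0.01852.
Reduction = 0.05556 − 0.01852 = 0.037.

0.037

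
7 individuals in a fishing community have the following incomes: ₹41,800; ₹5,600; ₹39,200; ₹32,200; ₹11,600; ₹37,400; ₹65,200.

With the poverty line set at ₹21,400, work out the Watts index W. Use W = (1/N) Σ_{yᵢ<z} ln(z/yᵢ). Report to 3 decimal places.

0.279

Poor units: ₹5,600, ₹11,600 (q = 2 of N = 7).
ln(z/y) terms: ln(21400/5600) = 1.3406; ln(21400/11600) = 0.6124.
W = 1.953010 / 7 = 0.279.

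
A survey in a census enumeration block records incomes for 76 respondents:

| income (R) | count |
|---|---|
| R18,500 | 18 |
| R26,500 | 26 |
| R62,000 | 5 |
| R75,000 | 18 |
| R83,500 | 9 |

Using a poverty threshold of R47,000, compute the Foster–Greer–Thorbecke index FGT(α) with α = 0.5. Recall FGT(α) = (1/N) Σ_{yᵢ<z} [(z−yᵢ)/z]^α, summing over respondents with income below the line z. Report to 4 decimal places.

0.4104

Below the line: 18×R18,500, 26×R26,500 (q = 44 of N = 76).
Shortfall ratios: (47000−18500)/47000 = 0.6064 (×18); (47000−26500)/47000 = 0.4362 (×26).
Raised to α = 0.5: 0.77871 (×18); 0.66043 (×26).
Sum = 31.187935; FGT(0.5) = 31.187935 / 76 = 0.4104.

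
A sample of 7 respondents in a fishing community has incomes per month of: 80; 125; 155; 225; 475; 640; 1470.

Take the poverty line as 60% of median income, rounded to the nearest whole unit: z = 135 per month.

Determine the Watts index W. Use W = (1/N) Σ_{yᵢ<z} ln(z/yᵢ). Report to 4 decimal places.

0.0857

Incomes under z: 80, 125 (q = 2 of N = 7).
ln(z/y) terms: ln(135/80) = 0.5232; ln(135/125) = 0.0770.
W = 0.600209 / 7 = 0.0857.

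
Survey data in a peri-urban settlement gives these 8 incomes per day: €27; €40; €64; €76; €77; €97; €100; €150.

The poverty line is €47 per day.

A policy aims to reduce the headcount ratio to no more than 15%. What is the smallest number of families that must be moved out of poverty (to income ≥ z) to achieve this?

1

Currently q = 2 of N = 8 are below the line (H = 0.250).
A headcount ratio of at most 15% allows at most ⌊0.15 × 8⌋ = 1 poor families.
So at least 2 − 1 = 1 must be lifted.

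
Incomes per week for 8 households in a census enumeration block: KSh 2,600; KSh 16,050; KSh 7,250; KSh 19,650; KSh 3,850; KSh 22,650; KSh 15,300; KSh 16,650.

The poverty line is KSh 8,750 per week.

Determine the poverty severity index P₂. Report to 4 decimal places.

Below the line: KSh 2,600, KSh 3,850, KSh 7,250 (q = 3 of N = 8).
Normalized shortfalls: (8750−2600)/8750 = 0.7029; (8750−3850)/8750 = 0.5600; (8750−7250)/8750 = 0.1714.
Squared: 0.4940; 0.3136; 0.0294.
Sum = 0.836996; P₂ = 0.836996 / 8 = 0.1046.

0.1046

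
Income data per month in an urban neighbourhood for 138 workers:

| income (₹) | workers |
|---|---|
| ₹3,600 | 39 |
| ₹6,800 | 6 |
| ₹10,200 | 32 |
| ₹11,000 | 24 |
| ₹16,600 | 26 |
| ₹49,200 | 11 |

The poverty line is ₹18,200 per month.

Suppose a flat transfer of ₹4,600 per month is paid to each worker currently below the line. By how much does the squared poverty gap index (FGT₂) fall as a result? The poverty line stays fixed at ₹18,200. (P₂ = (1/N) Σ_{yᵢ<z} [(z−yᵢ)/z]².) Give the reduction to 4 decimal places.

0.1694

Before: below the line — 39×₹3,600, 6×₹6,800, 32×₹10,200, 24×₹11,000, 26×₹16,600; squared poverty gap index (FGT₂) = 0.272400.
After the ₹4,600 transfer: below the line — 39×₹8,200, 6×₹11,400, 32×₹14,800, 24×₹15,600; squared poverty gap index (FGT₂) = 0.103030.
Reduction = 0.272400 − 0.103030 = 0.1694.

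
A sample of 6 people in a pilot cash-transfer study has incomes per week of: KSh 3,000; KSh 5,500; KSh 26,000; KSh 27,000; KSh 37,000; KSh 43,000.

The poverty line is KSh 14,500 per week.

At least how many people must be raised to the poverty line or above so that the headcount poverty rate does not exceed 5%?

2

Currently q = 2 of N = 6 are below the line (H = 0.333).
A headcount ratio of at most 5% allows at most ⌊0.05 × 6⌋ = 0 poor people.
So at least 2 − 0 = 2 must be lifted.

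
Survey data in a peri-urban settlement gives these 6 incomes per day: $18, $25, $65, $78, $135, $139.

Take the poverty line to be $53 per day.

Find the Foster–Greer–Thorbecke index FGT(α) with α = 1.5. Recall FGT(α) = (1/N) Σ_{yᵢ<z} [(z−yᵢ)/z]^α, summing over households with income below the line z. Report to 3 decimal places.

0.153

Incomes under z: $18, $25 (q = 2 of N = 6).
Normalized shortfalls: (53−18)/53 = 0.6604; (53−25)/53 = 0.5283.
Raised to α = 1.5: 0.53665; 0.38399.
Sum = 0.920639; FGT(1.5) = 0.920639 / 6 = 0.153.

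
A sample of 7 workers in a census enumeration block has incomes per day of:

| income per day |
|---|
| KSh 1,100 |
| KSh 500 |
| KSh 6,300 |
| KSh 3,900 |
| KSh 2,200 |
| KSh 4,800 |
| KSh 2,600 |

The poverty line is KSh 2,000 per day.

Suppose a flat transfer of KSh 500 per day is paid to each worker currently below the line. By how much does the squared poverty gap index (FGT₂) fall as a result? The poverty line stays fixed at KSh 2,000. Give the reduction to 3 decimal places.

Before: below the line — KSh 500, KSh 1,100; squared poverty gap index (FGT₂) = 0.10929.
After the KSh 500 transfer: below the line — KSh 1,000, KSh 1,600; squared poverty gap index (FGT₂) = 0.04143.
Reduction = 0.10929 − 0.04143 = 0.068.

0.068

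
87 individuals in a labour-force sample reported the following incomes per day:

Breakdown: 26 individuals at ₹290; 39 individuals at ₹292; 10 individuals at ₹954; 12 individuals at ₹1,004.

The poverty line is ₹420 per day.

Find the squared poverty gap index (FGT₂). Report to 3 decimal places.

Below z: 26×₹290, 39×₹292 (q = 65 of N = 87).
Gap ratios (z−y)/z: (420−290)/420 = 0.3095 (×26); (420−292)/420 = 0.3048 (×39).
Squared: 0.0958 (×26); 0.0929 (×39).
Sum = 6.113243; P₂ = 6.113243 / 87 = 0.070.

0.070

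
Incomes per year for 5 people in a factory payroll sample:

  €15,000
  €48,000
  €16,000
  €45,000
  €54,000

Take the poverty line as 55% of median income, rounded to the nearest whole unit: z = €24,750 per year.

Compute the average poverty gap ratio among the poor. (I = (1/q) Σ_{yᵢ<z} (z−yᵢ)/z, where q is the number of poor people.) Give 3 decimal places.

Below the line: €15,000, €16,000 (q = 2 of N = 5).
Shortfall ratios (z−y)/z: 0.3939, 0.3535; sum = 0.747475.
I averages over the q = 2 poor units only: 0.747475 / 2 = 0.374.

0.374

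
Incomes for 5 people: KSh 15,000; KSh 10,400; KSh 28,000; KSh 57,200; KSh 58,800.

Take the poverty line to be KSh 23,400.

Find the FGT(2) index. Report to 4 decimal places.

Poor units: KSh 10,400, KSh 15,000 (q = 2 of N = 5).
Gap ratios (z−y)/z: (23400−10400)/23400 = 0.5556; (23400−15000)/23400 = 0.3590.
Squared: 0.3086; 0.1289.
Sum = 0.437505; P₂ = 0.437505 / 5 = 0.0875.

0.0875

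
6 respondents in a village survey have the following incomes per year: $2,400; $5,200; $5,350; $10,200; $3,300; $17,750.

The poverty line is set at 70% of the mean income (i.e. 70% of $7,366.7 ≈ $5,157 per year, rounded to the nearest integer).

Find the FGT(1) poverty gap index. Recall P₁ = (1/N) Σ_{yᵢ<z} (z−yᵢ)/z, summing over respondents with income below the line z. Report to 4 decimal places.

Poor units: $2,400, $3,300 (q = 2 of N = 6).
Shortfall ratios: (5157−2400)/5157 = 0.5346; (5157−3300)/5157 = 0.3601.
Σ = 0.894706. Dividing by the full population N = 6 gives P₁ = 0.1491.

0.1491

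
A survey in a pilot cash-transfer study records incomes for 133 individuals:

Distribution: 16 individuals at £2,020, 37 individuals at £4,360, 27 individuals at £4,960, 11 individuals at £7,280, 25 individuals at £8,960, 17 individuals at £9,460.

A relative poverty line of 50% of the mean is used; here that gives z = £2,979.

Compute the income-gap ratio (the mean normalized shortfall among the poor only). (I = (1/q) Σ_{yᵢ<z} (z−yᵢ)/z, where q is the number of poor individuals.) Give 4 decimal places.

Below the line: 16×£2,020 (q = 16 of N = 133).
Relative gaps: 0.3219 (×16); sum = 5.150722.
The income-gap ratio divides by q (the poor only): 5.150722 / 16 = 0.3219.

0.3219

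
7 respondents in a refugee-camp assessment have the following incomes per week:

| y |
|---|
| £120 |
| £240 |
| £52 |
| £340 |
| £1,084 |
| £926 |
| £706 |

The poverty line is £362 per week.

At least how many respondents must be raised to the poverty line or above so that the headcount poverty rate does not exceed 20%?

3

4 of the 7 respondents are poor, so H = 4/7 = 0.571.
A headcount ratio of at most 20% allows at most ⌊0.20 × 7⌋ = 1 poor respondents.
So at least 4 − 1 = 3 must be lifted.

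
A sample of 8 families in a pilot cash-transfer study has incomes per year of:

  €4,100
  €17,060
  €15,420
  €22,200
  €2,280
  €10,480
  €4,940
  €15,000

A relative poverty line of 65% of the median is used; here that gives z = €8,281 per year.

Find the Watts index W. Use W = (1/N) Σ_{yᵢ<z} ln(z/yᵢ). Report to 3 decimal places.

Poor units: €2,280, €4,100, €4,940 (q = 3 of N = 8).
Log shortfalls: ln(8281/2280) = 1.2898; ln(8281/4100) = 0.7030; ln(8281/4940) = 0.5166.
W = 2.509363 / 8 = 0.314.

0.314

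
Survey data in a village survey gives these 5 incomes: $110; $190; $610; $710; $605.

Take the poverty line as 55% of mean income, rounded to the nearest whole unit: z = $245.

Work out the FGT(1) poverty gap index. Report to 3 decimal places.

0.155

Poor units: $110, $190 (q = 2 of N = 5).
Normalized shortfalls: (245−110)/245 = 0.5510; (245−190)/245 = 0.2245.
Sum of shortfalls = 0.775510; P₁ averages over all N: 0.775510 / 5 = 0.155.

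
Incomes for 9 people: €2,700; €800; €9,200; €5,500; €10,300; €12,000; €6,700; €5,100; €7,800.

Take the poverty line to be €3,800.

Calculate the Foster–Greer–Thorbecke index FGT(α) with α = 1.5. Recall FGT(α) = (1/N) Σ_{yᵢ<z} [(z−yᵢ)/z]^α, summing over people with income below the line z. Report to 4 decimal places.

0.0952

Incomes under z: €800, €2,700 (q = 2 of N = 9).
Gap ratios (z−y)/z: (3800−800)/3800 = 0.7895; (3800−2700)/3800 = 0.2895.
Raised to α = 1.5: 0.70147; 0.15574.
Sum = 0.857211; FGT(1.5) = 0.857211 / 9 = 0.0952.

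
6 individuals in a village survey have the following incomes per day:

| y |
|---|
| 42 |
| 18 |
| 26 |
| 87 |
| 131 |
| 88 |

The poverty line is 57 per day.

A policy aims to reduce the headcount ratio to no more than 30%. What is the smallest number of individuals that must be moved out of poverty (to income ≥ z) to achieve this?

2

Currently q = 3 of N = 6 are below the line (H = 0.500).
A headcount ratio of at most 30% allows at most ⌊0.30 × 6⌋ = 1 poor individuals.
So at least 3 − 1 = 2 must be lifted.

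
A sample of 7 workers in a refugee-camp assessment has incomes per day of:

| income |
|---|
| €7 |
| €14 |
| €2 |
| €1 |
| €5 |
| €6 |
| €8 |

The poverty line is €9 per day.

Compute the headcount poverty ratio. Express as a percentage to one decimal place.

85.7%

6 of the 7 workers have income below €9.
H = 6/7 = 85.7%.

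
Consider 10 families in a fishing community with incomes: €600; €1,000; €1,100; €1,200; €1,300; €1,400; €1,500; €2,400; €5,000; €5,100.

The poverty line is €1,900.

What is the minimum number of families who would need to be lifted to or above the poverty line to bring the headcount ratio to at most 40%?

7 of the 10 families are poor, so H = 7/10 = 0.700.
A headcount ratio of at most 40% allows at most ⌊0.40 × 10⌋ = 4 poor families.
So at least 7 − 4 = 3 must be lifted.

3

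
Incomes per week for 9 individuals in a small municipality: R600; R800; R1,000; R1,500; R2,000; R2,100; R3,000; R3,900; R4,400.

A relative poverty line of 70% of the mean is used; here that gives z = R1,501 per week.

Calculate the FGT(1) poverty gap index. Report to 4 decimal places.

Incomes under z: R600, R800, R1,000, R1,500 (q = 4 of N = 9).
Gap ratios (z−y)/z: (1501−600)/1501 = 0.6003; (1501−800)/1501 = 0.4670; (1501−1000)/1501 = 0.3338; (1501−1500)/1501 = 0.0007.
Σ = 1.401732. Dividing by the full population N = 9 gives P₁ = 0.1557.

0.1557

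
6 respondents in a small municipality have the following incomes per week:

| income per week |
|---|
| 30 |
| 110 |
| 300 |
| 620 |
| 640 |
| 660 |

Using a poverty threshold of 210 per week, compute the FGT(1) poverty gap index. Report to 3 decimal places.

0.222

Below z: 30, 110 (q = 2 of N = 6).
Gap ratios (z−y)/z: (210−30)/210 = 0.8571; (210−110)/210 = 0.4762.
Σ = 1.333333. Dividing by the full population N = 6 gives P₁ = 0.222.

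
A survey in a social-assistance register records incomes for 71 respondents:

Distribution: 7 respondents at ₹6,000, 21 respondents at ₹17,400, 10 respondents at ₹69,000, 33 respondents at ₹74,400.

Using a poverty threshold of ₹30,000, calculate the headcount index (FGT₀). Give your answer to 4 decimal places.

28 of the 71 respondents have income below ₹30,000.
H = 28/71 = 0.3944.

0.3944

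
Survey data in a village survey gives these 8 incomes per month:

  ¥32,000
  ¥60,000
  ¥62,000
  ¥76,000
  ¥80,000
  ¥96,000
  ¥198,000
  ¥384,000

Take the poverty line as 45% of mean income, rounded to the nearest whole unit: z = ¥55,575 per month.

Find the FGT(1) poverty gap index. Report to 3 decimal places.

Incomes under z: ¥32,000 (q = 1 of N = 8).
Normalized shortfalls: (55575−32000)/55575 = 0.4242.
Σ = 0.424202. Dividing by the full population N = 8 gives P₁ = 0.053.

0.053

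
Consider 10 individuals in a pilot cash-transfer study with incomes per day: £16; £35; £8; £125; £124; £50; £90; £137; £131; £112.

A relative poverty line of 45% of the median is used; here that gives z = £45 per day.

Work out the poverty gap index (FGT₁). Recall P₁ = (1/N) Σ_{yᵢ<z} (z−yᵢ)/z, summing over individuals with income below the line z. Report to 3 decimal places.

0.169

Below z: £8, £16, £35 (q = 3 of N = 10).
Shortfall ratios: (45−8)/45 = 0.8222; (45−16)/45 = 0.6444; (45−35)/45 = 0.2222.
Σ = 1.688889. Dividing by the full population N = 10 gives P₁ = 0.169.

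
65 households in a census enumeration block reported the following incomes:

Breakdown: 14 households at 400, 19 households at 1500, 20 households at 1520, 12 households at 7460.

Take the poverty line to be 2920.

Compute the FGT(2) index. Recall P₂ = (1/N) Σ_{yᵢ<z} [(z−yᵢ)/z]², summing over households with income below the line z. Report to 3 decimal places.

0.300

Below z: 14×400, 19×1500, 20×1520 (q = 53 of N = 65).
Shortfall ratios: (2920−400)/2920 = 0.8630 (×14); (2920−1500)/2920 = 0.4863 (×19); (2920−1520)/2920 = 0.4795 (×20).
Squared: 0.7448 (×14); 0.2365 (×19); 0.2299 (×20).
Sum = 19.517874; P₂ = 19.517874 / 65 = 0.300.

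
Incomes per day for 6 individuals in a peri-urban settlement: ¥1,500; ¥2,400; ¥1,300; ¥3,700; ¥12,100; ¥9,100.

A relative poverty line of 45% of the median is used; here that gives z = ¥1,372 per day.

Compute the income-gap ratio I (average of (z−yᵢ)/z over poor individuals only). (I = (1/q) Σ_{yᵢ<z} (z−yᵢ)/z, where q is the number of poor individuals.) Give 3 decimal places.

Below z: ¥1,300 (q = 1 of N = 6).
Shortfall ratios (z−y)/z: 0.0525; sum = 0.052478.
I averages over the q = 1 poor units only: 0.052478 / 1 = 0.052.

0.052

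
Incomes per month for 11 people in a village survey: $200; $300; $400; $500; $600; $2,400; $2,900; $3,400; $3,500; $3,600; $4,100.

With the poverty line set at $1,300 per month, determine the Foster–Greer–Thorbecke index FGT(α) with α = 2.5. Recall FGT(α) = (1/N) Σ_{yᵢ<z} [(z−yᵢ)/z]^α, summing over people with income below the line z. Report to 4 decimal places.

Incomes under z: $200, $300, $400, $500, $600 (q = 5 of N = 11).
Shortfall ratios: (1300−200)/1300 = 0.8462; (1300−300)/1300 = 0.7692; (1300−400)/1300 = 0.6923; (1300−500)/1300 = 0.6154; (1300−600)/1300 = 0.5385.
Raised to α = 2.5: 0.65860; 0.51897; 0.39879; 0.29708; 0.21276.
Sum = 2.086199; FGT(2.5) = 2.086199 / 11 = 0.1897.

0.1897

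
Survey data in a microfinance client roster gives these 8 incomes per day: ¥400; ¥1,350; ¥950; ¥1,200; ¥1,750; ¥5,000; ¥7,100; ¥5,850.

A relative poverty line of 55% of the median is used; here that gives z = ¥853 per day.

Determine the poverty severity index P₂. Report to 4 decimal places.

0.0353

Below the line: ¥400 (q = 1 of N = 8).
Relative gaps: (853−400)/853 = 0.5311.
Squared: 0.2820.
Sum = 0.282032; P₂ = 0.282032 / 8 = 0.0353.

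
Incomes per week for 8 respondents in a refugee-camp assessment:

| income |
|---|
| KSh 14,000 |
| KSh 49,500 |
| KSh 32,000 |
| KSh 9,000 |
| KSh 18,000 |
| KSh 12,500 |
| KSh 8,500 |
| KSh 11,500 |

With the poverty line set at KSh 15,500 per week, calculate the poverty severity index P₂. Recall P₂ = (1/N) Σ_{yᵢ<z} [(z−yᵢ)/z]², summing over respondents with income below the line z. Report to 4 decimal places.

Below the line: KSh 8,500, KSh 9,000, KSh 11,500, KSh 12,500, KSh 14,000 (q = 5 of N = 8).
Shortfall ratios: (15500−8500)/15500 = 0.4516; (15500−9000)/15500 = 0.4194; (15500−11500)/15500 = 0.2581; (15500−12500)/15500 = 0.1935; (15500−14000)/15500 = 0.0968.
Squared: 0.2040; 0.1759; 0.0666; 0.0375; 0.0094.
Sum = 0.493236; P₂ = 0.493236 / 8 = 0.0617.

0.0617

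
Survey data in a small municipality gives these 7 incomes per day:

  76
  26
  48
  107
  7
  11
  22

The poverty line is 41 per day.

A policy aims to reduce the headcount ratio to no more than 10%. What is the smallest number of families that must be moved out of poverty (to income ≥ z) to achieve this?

4

4 of the 7 families are poor, so H = 4/7 = 0.571.
A headcount ratio of at most 10% allows at most ⌊0.10 × 7⌋ = 0 poor families.
So at least 4 − 0 = 4 must be lifted.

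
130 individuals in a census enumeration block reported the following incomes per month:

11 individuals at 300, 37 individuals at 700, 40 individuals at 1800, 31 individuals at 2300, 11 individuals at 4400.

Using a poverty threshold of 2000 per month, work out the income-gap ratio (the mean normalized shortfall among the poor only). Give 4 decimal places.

Below z: 11×300, 37×700, 40×1800 (q = 88 of N = 130).
Shortfall ratios (z−y)/z: 0.8500 (×11), 0.6500 (×37), 0.1000 (×40); sum = 37.400000.
The income-gap ratio divides by q (the poor only): 37.400000 / 88 = 0.4250.

0.4250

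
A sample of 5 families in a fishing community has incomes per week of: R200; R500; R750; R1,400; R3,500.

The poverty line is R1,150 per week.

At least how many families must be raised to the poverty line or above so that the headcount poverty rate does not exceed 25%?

2

Currently q = 3 of N = 5 are below the line (H = 0.600).
A headcount ratio of at most 25% allows at most ⌊0.25 × 5⌋ = 1 poor families.
So at least 3 − 1 = 2 must be lifted.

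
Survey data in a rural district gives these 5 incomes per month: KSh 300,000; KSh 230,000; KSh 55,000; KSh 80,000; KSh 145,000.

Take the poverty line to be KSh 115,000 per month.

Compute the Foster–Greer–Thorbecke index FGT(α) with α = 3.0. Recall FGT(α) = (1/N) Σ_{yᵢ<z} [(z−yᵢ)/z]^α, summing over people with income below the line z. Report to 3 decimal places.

0.034

Poor units: KSh 55,000, KSh 80,000 (q = 2 of N = 5).
Gap ratios (z−y)/z: (115000−55000)/115000 = 0.5217; (115000−80000)/115000 = 0.3043.
Raised to α = 3.0: 0.14202; 0.02819.
Sum = 0.170215; FGT(3.0) = 0.170215 / 5 = 0.034.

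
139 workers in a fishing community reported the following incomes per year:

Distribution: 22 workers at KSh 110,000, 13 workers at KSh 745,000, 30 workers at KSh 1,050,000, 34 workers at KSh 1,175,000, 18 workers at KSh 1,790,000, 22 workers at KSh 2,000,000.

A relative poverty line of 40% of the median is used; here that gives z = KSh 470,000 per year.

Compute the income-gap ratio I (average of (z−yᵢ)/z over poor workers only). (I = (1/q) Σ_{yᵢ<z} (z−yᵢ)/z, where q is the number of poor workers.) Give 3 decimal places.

0.766

Incomes under z: 22×KSh 110,000 (q = 22 of N = 139).
Relative gaps: 0.7660 (×22); sum = 16.851064.
The income-gap ratio divides by q (the poor only): 16.851064 / 22 = 0.766.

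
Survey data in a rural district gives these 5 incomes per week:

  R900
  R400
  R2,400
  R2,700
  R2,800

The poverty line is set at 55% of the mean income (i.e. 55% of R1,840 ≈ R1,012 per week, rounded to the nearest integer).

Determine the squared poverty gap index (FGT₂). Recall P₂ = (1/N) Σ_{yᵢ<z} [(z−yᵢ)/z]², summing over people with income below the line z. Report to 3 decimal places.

Incomes under z: R400, R900 (q = 2 of N = 5).
Shortfall ratios: (1012−400)/1012 = 0.6047; (1012−900)/1012 = 0.1107.
Squared: 0.3657; 0.0122.
Sum = 0.377962; P₂ = 0.377962 / 5 = 0.076.

0.076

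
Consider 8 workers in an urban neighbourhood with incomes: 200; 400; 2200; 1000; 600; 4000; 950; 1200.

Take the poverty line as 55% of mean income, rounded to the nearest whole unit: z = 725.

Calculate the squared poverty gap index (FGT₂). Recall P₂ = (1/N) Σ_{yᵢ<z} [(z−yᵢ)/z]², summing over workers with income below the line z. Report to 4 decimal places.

Below z: 200, 400, 600 (q = 3 of N = 8).
Normalized shortfalls: (725−200)/725 = 0.7241; (725−400)/725 = 0.4483; (725−600)/725 = 0.1724.
Squared: 0.5244; 0.2010; 0.0297.
Sum = 0.755054; P₂ = 0.755054 / 8 = 0.0944.

0.0944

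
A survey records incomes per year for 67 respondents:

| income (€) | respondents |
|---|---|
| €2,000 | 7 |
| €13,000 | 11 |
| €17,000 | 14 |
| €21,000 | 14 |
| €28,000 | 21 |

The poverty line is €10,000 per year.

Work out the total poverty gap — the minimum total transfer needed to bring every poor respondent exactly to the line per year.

€56,000

Incomes under z: 7×€2,000 (q = 7 of N = 67).
Individual gaps: 7×(10000−2000) = 56000.
Aggregate gap = €56,000.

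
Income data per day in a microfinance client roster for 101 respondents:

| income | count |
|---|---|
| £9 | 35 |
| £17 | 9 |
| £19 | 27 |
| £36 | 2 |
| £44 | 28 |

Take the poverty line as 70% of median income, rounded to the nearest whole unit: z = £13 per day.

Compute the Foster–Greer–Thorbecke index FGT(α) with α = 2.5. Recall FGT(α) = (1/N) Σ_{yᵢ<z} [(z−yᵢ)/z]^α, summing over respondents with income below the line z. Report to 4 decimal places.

Below the line: 35×£9 (q = 35 of N = 101).
Normalized shortfalls: (13−9)/13 = 0.3077 (×35).
Raised to α = 2.5: 0.05252 (×35).
Sum = 1.838060; FGT(2.5) = 1.838060 / 101 = 0.0182.

0.0182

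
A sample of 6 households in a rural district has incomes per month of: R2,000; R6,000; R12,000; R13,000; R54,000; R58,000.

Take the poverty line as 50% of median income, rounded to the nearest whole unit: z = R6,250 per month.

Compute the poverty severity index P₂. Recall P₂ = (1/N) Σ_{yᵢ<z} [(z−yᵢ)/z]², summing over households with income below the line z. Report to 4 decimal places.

0.0773

Below z: R2,000, R6,000 (q = 2 of N = 6).
Gap ratios (z−y)/z: (6250−2000)/6250 = 0.6800; (6250−6000)/6250 = 0.0400.
Squared: 0.4624; 0.0016.
Sum = 0.464000; P₂ = 0.464000 / 6 = 0.0773.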